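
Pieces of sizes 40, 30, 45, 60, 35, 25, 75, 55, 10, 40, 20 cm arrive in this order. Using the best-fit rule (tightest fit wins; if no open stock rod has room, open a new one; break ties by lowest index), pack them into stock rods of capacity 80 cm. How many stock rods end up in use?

  40 → stock rod 1 (new)  [load 40/80]
  30 → stock rod 1  [load 70/80]
  45 → stock rod 2 (new)  [load 45/80]
  60 → stock rod 3 (new)  [load 60/80]
  35 → stock rod 2  [load 80/80]
  25 → stock rod 4 (new)  [load 25/80]
  75 → stock rod 5 (new)  [load 75/80]
  55 → stock rod 4  [load 80/80]
  10 → stock rod 1  [load 80/80]
  40 → stock rod 6 (new)  [load 40/80]
  20 → stock rod 3  [load 80/80]
6 stock rods opened.

6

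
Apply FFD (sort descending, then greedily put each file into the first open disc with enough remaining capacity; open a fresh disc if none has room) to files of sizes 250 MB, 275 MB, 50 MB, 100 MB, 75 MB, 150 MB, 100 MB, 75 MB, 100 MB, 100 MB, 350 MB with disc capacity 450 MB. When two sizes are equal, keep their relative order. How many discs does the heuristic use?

4

Sorted descending: 350, 275, 250, 150, 100, 100, 100, 100, 75, 75, 50.
  350 → disc 1 (new)  [load 350/450]
  275 → disc 2 (new)  [load 275/450]
  250 → disc 3 (new)  [load 250/450]
  150 → disc 2  [load 425/450]
  100 → disc 1  [load 450/450]
  100 → disc 3  [load 350/450]
  100 → disc 3  [load 450/450]
  100 → disc 4 (new)  [load 100/450]
  75 → disc 4  [load 175/450]
  75 → disc 4  [load 250/450]
  50 → disc 4  [load 300/450]
4 discs opened.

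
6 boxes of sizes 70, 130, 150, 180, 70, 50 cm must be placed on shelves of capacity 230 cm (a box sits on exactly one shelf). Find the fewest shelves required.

Total = 180 + 150 + 130 + 70 + 70 + 50 = 650 cm.
Lower bound: ⌈650/230⌉ = 3 shelves.
A packing using 3 shelves:
  shelf 1: 180 + 50 = 230
  shelf 2: 150 + 70 = 220
  shelf 3: 130 + 70 = 200
This matches the lower bound, so 3 is optimal.

3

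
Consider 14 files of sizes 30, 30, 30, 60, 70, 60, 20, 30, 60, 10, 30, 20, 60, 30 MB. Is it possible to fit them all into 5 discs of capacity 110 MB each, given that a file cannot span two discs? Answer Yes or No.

No

Total = 540 MB; ⌈540/110⌉ = 5.
The bound of 5 does not rule out 5, but exhaustive search shows no assignment into 5 discs of capacity 110 MB exists — the minimum is 6.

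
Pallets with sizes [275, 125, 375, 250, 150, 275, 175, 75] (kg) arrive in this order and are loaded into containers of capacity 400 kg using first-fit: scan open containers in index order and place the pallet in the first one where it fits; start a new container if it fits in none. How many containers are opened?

5

  275 → container 1 (new)  [load 275/400]
  125 → container 1  [load 400/400]
  375 → container 2 (new)  [load 375/400]
  250 → container 3 (new)  [load 250/400]
  150 → container 3  [load 400/400]
  275 → container 4 (new)  [load 275/400]
  175 → container 5 (new)  [load 175/400]
  75 → container 4  [load 350/400]
5 containers opened.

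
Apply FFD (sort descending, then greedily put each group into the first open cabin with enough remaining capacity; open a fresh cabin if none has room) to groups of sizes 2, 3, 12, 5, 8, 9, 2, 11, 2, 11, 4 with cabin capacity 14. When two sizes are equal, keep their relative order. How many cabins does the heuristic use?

Sorted descending: 12, 11, 11, 9, 8, 5, 4, 3, 2, 2, 2.
  12 → cabin 1 (new)  [load 12/14]
  11 → cabin 2 (new)  [load 11/14]
  11 → cabin 3 (new)  [load 11/14]
  9 → cabin 4 (new)  [load 9/14]
  8 → cabin 5 (new)  [load 8/14]
  5 → cabin 4  [load 14/14]
  4 → cabin 5  [load 12/14]
  3 → cabin 2  [load 14/14]
  2 → cabin 1  [load 14/14]
  2 → cabin 3  [load 13/14]
  2 → cabin 5  [load 14/14]
5 cabins opened.

5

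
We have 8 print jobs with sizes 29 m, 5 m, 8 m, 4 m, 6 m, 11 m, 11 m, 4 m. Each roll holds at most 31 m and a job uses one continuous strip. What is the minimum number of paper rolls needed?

Total = 29 + 11 + 11 + 8 + 6 + 5 + 4 + 4 = 78 m.
Lower bound: ⌈78/31⌉ = 3 paper rolls.
A packing using 3 paper rolls:
  roll 1: 29 = 29
  roll 2: 11 + 11 + 8 = 30
  roll 3: 6 + 5 + 4 + 4 = 19
This matches the lower bound, so 3 is optimal.

3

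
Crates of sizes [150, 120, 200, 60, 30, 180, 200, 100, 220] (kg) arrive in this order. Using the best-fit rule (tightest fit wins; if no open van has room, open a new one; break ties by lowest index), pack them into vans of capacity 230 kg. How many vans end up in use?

6

  150 → van 1 (new)  [load 150/230]
  120 → van 2 (new)  [load 120/230]
  200 → van 3 (new)  [load 200/230]
  60 → van 1  [load 210/230]
  30 → van 3  [load 230/230]
  180 → van 4 (new)  [load 180/230]
  200 → van 5 (new)  [load 200/230]
  100 → van 2  [load 220/230]
  220 → van 6 (new)  [load 220/230]
6 vans opened.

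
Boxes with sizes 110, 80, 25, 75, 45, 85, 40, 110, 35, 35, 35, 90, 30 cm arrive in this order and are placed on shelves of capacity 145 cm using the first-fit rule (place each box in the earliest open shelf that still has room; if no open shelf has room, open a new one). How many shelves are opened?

  110 → shelf 1 (new)  [load 110/145]
  80 → shelf 2 (new)  [load 80/145]
  25 → shelf 1  [load 135/145]
  75 → shelf 3 (new)  [load 75/145]
  45 → shelf 2  [load 125/145]
  85 → shelf 4 (new)  [load 85/145]
  40 → shelf 3  [load 115/145]
  110 → shelf 5 (new)  [load 110/145]
  35 → shelf 4  [load 120/145]
  35 → shelf 5  [load 145/145]
  35 → shelf 6 (new)  [load 35/145]
  90 → shelf 6  [load 125/145]
  30 → shelf 3  [load 145/145]
6 shelves opened.

6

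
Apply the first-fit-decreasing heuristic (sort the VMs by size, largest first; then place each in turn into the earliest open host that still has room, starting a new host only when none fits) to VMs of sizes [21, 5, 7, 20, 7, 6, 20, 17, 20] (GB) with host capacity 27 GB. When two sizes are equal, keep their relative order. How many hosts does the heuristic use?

Sorted descending: 21, 20, 20, 20, 17, 7, 7, 6, 5.
  21 → host 1 (new)  [load 21/27]
  20 → host 2 (new)  [load 20/27]
  20 → host 3 (new)  [load 20/27]
  20 → host 4 (new)  [load 20/27]
  17 → host 5 (new)  [load 17/27]
  7 → host 2  [load 27/27]
  7 → host 3  [load 27/27]
  6 → host 1  [load 27/27]
  5 → host 4  [load 25/27]
5 hosts opened.

5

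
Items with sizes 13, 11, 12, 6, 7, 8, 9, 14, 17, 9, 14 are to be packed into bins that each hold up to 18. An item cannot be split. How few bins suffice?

8

Total = 17 + 14 + 14 + 13 + 12 + 11 + 9 + 9 + 8 + 7 + 6 = 120.
Lower bound: ⌈120/18⌉ = 7 bins.
A packing using 8 bins:
  bin 1: 17 = 17
  bin 2: 14 = 14
  bin 3: 14 = 14
  bin 4: 13 = 13
  bin 5: 12 + 6 = 18
  bin 6: 11 + 7 = 18
  bin 7: 9 + 9 = 18
  bin 8: 8 = 8
No arrangement into 7 bins stays within capacity, so 8 is optimal.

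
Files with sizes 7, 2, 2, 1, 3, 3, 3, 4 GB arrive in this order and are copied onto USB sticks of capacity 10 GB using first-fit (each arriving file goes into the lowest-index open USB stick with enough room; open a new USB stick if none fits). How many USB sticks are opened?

3

  7 → USB stick 1 (new)  [load 7/10]
  2 → USB stick 1  [load 9/10]
  2 → USB stick 2 (new)  [load 2/10]
  1 → USB stick 1  [load 10/10]
  3 → USB stick 2  [load 5/10]
  3 → USB stick 2  [load 8/10]
  3 → USB stick 3 (new)  [load 3/10]
  4 → USB stick 3  [load 7/10]
3 USB sticks opened.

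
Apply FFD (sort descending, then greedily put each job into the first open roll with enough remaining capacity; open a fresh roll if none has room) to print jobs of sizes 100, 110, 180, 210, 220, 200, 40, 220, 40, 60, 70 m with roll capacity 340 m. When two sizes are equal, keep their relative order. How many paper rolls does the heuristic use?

Sorted descending: 220, 220, 210, 200, 180, 110, 100, 70, 60, 40, 40.
  220 → roll 1 (new)  [load 220/340]
  220 → roll 2 (new)  [load 220/340]
  210 → roll 3 (new)  [load 210/340]
  200 → roll 4 (new)  [load 200/340]
  180 → roll 5 (new)  [load 180/340]
  110 → roll 1  [load 330/340]
  100 → roll 2  [load 320/340]
  70 → roll 3  [load 280/340]
  60 → roll 3  [load 340/340]
  40 → roll 4  [load 240/340]
  40 → roll 4  [load 280/340]
5 paper rolls opened.

5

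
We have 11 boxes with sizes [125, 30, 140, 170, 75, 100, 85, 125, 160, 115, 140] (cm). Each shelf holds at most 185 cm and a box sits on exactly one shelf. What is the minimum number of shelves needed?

Total = 170 + 160 + 140 + 140 + 125 + 125 + 115 + 100 + 85 + 75 + 30 = 1265 cm.
Lower bound: ⌈1265/185⌉ = 7 shelves.
Also, 8 boxes each exceed 185/2 cm, and no two of those can share a shelf, so at least 8 shelves are needed.
A packing using 9 shelves:
  shelf 1: 170 = 170
  shelf 2: 160 = 160
  shelf 3: 140 + 30 = 170
  shelf 4: 140 = 140
  shelf 5: 125 = 125
  shelf 6: 125 = 125
  shelf 7: 115 = 115
  shelf 8: 100 + 85 = 185
  shelf 9: 75 = 75
No arrangement into 8 shelves stays within capacity, so 9 is optimal.

9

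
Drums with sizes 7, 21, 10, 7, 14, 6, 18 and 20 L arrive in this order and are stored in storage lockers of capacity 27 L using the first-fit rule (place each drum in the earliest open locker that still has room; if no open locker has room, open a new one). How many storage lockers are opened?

5

  7 → locker 1 (new)  [load 7/27]
  21 → locker 2 (new)  [load 21/27]
  10 → locker 1  [load 17/27]
  7 → locker 1  [load 24/27]
  14 → locker 3 (new)  [load 14/27]
  6 → locker 2  [load 27/27]
  18 → locker 4 (new)  [load 18/27]
  20 → locker 5 (new)  [load 20/27]
5 storage lockers opened.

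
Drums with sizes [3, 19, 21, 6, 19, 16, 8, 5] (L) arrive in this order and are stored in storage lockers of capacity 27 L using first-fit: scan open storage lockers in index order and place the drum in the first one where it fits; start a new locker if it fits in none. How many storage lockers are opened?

4

  3 → locker 1 (new)  [load 3/27]
  19 → locker 1  [load 22/27]
  21 → locker 2 (new)  [load 21/27]
  6 → locker 2  [load 27/27]
  19 → locker 3 (new)  [load 19/27]
  16 → locker 4 (new)  [load 16/27]
  8 → locker 3  [load 27/27]
  5 → locker 1  [load 27/27]
4 storage lockers opened.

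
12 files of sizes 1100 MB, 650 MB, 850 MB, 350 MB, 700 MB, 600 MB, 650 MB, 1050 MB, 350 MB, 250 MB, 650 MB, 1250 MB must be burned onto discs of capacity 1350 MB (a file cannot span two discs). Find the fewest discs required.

7

Total = 1250 + 1100 + 1050 + 850 + 700 + 650 + 650 + 650 + 600 + 350 + 350 + 250 = 8450 MB.
Lower bound: ⌈8450/1350⌉ = 7 discs.
A packing using 7 discs:
  disc 1: 1250 = 1250
  disc 2: 1100 + 250 = 1350
  disc 3: 1050 = 1050
  disc 4: 850 + 350 = 1200
  disc 5: 700 + 650 = 1350
  disc 6: 650 + 650 = 1300
  disc 7: 600 + 350 = 950
This matches the lower bound, so 7 is optimal.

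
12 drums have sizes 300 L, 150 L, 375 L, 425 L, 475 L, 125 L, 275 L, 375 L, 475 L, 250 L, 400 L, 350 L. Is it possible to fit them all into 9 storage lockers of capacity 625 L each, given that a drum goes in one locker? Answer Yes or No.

A valid assignment using 8 storage lockers:
  locker 1: 475 + 150 = 625
  locker 2: 475 + 125 = 600
  locker 3: 425 = 425
  locker 4: 400 = 400
  locker 5: 375 + 250 = 625
  locker 6: 375 = 375
  locker 7: 350 + 275 = 625
  locker 8: 300 = 300
That uses only 8 ≤ 9, so 9 storage lockers are enough.

Yes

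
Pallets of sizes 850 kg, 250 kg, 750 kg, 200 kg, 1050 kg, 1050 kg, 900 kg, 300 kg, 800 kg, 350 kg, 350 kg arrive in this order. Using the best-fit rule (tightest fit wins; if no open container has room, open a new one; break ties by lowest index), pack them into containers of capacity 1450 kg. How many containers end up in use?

6

  850 → container 1 (new)  [load 850/1450]
  250 → container 1  [load 1100/1450]
  750 → container 2 (new)  [load 750/1450]
  200 → container 1  [load 1300/1450]
  1050 → container 3 (new)  [load 1050/1450]
  1050 → container 4 (new)  [load 1050/1450]
  900 → container 5 (new)  [load 900/1450]
  300 → container 3  [load 1350/1450]
  800 → container 6 (new)  [load 800/1450]
  350 → container 4  [load 1400/1450]
  350 → container 5  [load 1250/1450]
6 containers opened.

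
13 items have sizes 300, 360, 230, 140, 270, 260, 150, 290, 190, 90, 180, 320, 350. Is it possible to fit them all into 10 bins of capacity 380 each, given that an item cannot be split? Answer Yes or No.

A valid assignment using 10 bins:
  bin 1: 360 = 360
  bin 2: 350 = 350
  bin 3: 320 = 320
  bin 4: 300 = 300
  bin 5: 290 + 90 = 380
  bin 6: 270 = 270
  bin 7: 260 = 260
  bin 8: 230 + 150 = 380
  bin 9: 190 + 180 = 370
  bin 10: 140 = 140
Every load is within 380, so 10 bins suffice.

Yes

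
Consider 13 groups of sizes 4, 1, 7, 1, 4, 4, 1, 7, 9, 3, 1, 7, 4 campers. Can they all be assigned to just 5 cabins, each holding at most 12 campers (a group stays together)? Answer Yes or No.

A valid assignment using 5 cabins:
  cabin 1: 9 + 3 = 12
  cabin 2: 7 + 4 + 1 = 12
  cabin 3: 7 + 4 + 1 = 12
  cabin 4: 7 + 4 + 1 = 12
  cabin 5: 4 + 1 = 5
Every load is within 12 campers, so 5 cabins suffice.

Yes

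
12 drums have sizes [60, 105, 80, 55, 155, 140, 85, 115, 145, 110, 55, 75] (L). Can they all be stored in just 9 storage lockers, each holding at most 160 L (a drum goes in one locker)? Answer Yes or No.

A valid assignment using 9 storage lockers:
  locker 1: 155 = 155
  locker 2: 145 = 145
  locker 3: 140 = 140
  locker 4: 115 = 115
  locker 5: 110 = 110
  locker 6: 105 + 55 = 160
  locker 7: 85 + 75 = 160
  locker 8: 80 + 60 = 140
  locker 9: 55 = 55
Every load is within 160 L, so 9 storage lockers suffice.

Yes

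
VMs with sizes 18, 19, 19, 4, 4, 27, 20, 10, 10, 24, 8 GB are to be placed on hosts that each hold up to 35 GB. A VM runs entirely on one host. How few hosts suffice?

Total = 27 + 24 + 20 + 19 + 19 + 18 + 10 + 10 + 8 + 4 + 4 = 163 GB.
Lower bound: ⌈163/35⌉ = 5 hosts.
Also, 6 VMs each exceed 35/2 GB, and no two of those can share a host, so at least 6 hosts are needed.
A packing using 6 hosts:
  host 1: 27 + 8 = 35
  host 2: 24 + 10 = 34
  host 3: 20 + 10 + 4 = 34
  host 4: 19 + 4 = 23
  host 5: 19 = 19
  host 6: 18 = 18
This matches the lower bound, so 6 is optimal.

6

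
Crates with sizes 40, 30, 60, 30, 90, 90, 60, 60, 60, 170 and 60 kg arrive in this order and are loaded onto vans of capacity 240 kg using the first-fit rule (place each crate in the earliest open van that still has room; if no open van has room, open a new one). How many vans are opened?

4

  40 → van 1 (new)  [load 40/240]
  30 → van 1  [load 70/240]
  60 → van 1  [load 130/240]
  30 → van 1  [load 160/240]
  90 → van 2 (new)  [load 90/240]
  90 → van 2  [load 180/240]
  60 → van 1  [load 220/240]
  60 → van 2  [load 240/240]
  60 → van 3 (new)  [load 60/240]
  170 → van 3  [load 230/240]
  60 → van 4 (new)  [load 60/240]
4 vans opened.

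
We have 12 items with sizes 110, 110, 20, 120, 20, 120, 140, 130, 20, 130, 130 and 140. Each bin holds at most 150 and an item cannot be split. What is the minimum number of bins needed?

Total = 140 + 140 + 130 + 130 + 130 + 120 + 120 + 110 + 110 + 20 + 20 + 20 = 1190.
Lower bound: ⌈1190/150⌉ = 8 bins.
Also, 9 items each exceed 75, and no two of those can share a bin, so at least 9 bins are needed.
A packing using 9 bins:
  bin 1: 140 = 140
  bin 2: 140 = 140
  bin 3: 130 + 20 = 150
  bin 4: 130 + 20 = 150
  bin 5: 130 + 20 = 150
  bin 6: 120 = 120
  bin 7: 120 = 120
  bin 8: 110 = 110
  bin 9: 110 = 110
This matches the lower bound, so 9 is optimal.

9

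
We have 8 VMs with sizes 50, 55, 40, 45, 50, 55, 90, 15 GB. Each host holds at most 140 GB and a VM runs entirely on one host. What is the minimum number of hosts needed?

Total = 90 + 55 + 55 + 50 + 50 + 45 + 40 + 15 = 400 GB.
Lower bound: ⌈400/140⌉ = 3 hosts.
A packing using 3 hosts:
  host 1: 90 + 50 = 140
  host 2: 55 + 55 + 15 = 125
  host 3: 50 + 45 + 40 = 135
This matches the lower bound, so 3 is optimal.

3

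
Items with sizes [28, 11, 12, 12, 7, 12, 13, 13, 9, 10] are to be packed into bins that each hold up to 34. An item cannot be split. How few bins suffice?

4

Total = 28 + 13 + 13 + 12 + 12 + 12 + 11 + 10 + 9 + 7 = 127.
Lower bound: ⌈127/34⌉ = 4 bins.
A packing using 4 bins:
  bin 1: 28 = 28
  bin 2: 13 + 13 + 7 = 33
  bin 3: 12 + 12 + 10 = 34
  bin 4: 12 + 11 + 9 = 32
This matches the lower bound, so 4 is optimal.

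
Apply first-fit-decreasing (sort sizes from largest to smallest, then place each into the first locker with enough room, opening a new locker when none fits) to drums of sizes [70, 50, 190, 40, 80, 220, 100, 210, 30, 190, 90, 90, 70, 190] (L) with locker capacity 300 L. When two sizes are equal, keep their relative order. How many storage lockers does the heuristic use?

6

Sorted descending: 220, 210, 190, 190, 190, 100, 90, 90, 80, 70, 70, 50, 40, 30.
  220 → locker 1 (new)  [load 220/300]
  210 → locker 2 (new)  [load 210/300]
  190 → locker 3 (new)  [load 190/300]
  190 → locker 4 (new)  [load 190/300]
  190 → locker 5 (new)  [load 190/300]
  100 → locker 3  [load 290/300]
  90 → locker 2  [load 300/300]
  90 → locker 4  [load 280/300]
  80 → locker 1  [load 300/300]
  70 → locker 5  [load 260/300]
  70 → locker 6 (new)  [load 70/300]
  50 → locker 6  [load 120/300]
  40 → locker 5  [load 300/300]
  30 → locker 6  [load 150/300]
6 storage lockers opened.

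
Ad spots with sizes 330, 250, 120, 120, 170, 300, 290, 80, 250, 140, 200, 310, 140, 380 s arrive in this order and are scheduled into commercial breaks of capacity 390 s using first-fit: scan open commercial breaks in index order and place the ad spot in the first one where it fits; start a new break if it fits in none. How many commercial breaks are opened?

9

  330 → break 1 (new)  [load 330/390]
  250 → break 2 (new)  [load 250/390]
  120 → break 2  [load 370/390]
  120 → break 3 (new)  [load 120/390]
  170 → break 3  [load 290/390]
  300 → break 4 (new)  [load 300/390]
  290 → break 5 (new)  [load 290/390]
  80 → break 3  [load 370/390]
  250 → break 6 (new)  [load 250/390]
  140 → break 6  [load 390/390]
  200 → break 7 (new)  [load 200/390]
  310 → break 8 (new)  [load 310/390]
  140 → break 7  [load 340/390]
  380 → break 9 (new)  [load 380/390]
9 commercial breaks opened.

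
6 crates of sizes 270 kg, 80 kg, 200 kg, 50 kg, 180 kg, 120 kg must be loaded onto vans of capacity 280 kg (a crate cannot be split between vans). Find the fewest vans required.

Total = 270 + 200 + 180 + 120 + 80 + 50 = 900 kg.
Lower bound: ⌈900/280⌉ = 4 vans.
A packing using 4 vans:
  van 1: 270 = 270
  van 2: 200 + 80 = 280
  van 3: 180 + 50 = 230
  van 4: 120 = 120
This matches the lower bound, so 4 is optimal.

4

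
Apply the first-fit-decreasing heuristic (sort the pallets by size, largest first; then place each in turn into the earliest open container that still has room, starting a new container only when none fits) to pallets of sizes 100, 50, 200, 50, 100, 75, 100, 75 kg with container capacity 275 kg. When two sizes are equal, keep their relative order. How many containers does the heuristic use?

3

Sorted descending: 200, 100, 100, 100, 75, 75, 50, 50.
  200 → container 1 (new)  [load 200/275]
  100 → container 2 (new)  [load 100/275]
  100 → container 2  [load 200/275]
  100 → container 3 (new)  [load 100/275]
  75 → container 1  [load 275/275]
  75 → container 2  [load 275/275]
  50 → container 3  [load 150/275]
  50 → container 3  [load 200/275]
3 containers opened.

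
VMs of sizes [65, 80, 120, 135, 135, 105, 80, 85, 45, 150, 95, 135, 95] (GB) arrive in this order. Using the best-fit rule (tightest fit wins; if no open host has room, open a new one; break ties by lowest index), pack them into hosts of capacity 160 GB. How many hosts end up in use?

  65 → host 1 (new)  [load 65/160]
  80 → host 1  [load 145/160]
  120 → host 2 (new)  [load 120/160]
  135 → host 3 (new)  [load 135/160]
  135 → host 4 (new)  [load 135/160]
  105 → host 5 (new)  [load 105/160]
  80 → host 6 (new)  [load 80/160]
  85 → host 7 (new)  [load 85/160]
  45 → host 5  [load 150/160]
  150 → host 8 (new)  [load 150/160]
  95 → host 9 (new)  [load 95/160]
  135 → host 10 (new)  [load 135/160]
  95 → host 11 (new)  [load 95/160]
11 hosts opened.

11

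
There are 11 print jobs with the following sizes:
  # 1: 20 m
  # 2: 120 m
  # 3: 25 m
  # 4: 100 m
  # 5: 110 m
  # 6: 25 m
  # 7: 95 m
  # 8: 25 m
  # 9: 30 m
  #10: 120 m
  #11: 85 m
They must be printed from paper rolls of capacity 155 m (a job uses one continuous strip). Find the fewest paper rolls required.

6

Total = 120 + 120 + 110 + 100 + 95 + 85 + 30 + 25 + 25 + 25 + 20 = 755 m.
Lower bound: ⌈755/155⌉ = 5 paper rolls.
Also, 6 print jobs each exceed 155/2 m, and no two of those can share a roll, so at least 6 paper rolls are needed.
A packing using 6 paper rolls:
  roll 1: 120 + 30 = 150
  roll 2: 120 + 25 = 145
  roll 3: 110 + 25 + 20 = 155
  roll 4: 100 + 25 = 125
  roll 5: 95 = 95
  roll 6: 85 = 85
This matches the lower bound, so 6 is optimal.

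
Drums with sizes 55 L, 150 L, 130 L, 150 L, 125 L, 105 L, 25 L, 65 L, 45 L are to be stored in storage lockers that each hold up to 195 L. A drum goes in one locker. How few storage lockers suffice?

5

Total = 150 + 150 + 130 + 125 + 105 + 65 + 55 + 45 + 25 = 850 L.
Lower bound: ⌈850/195⌉ = 5 storage lockers.
A packing using 5 storage lockers:
  locker 1: 150 + 45 = 195
  locker 2: 150 + 25 = 175
  locker 3: 130 + 65 = 195
  locker 4: 125 + 55 = 180
  locker 5: 105 = 105
This matches the lower bound, so 5 is optimal.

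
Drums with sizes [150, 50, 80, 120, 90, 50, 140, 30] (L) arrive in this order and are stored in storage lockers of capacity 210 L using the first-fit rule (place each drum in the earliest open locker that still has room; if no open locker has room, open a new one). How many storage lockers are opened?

4

  150 → locker 1 (new)  [load 150/210]
  50 → locker 1  [load 200/210]
  80 → locker 2 (new)  [load 80/210]
  120 → locker 2  [load 200/210]
  90 → locker 3 (new)  [load 90/210]
  50 → locker 3  [load 140/210]
  140 → locker 4 (new)  [load 140/210]
  30 → locker 3  [load 170/210]
4 storage lockers opened.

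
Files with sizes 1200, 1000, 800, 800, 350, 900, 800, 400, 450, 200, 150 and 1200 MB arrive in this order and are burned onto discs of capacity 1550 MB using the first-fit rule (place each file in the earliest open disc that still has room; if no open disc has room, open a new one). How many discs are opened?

  1200 → disc 1 (new)  [load 1200/1550]
  1000 → disc 2 (new)  [load 1000/1550]
  800 → disc 3 (new)  [load 800/1550]
  800 → disc 4 (new)  [load 800/1550]
  350 → disc 1  [load 1550/1550]
  900 → disc 5 (new)  [load 900/1550]
  800 → disc 6 (new)  [load 800/1550]
  400 → disc 2  [load 1400/1550]
  450 → disc 3  [load 1250/1550]
  200 → disc 3  [load 1450/1550]
  150 → disc 2  [load 1550/1550]
  1200 → disc 7 (new)  [load 1200/1550]
7 discs opened.

7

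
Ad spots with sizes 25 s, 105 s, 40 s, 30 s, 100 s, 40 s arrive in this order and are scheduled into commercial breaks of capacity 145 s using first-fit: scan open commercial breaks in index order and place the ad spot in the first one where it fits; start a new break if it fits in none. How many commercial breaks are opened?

3

  25 → break 1 (new)  [load 25/145]
  105 → break 1  [load 130/145]
  40 → break 2 (new)  [load 40/145]
  30 → break 2  [load 70/145]
  100 → break 3 (new)  [load 100/145]
  40 → break 2  [load 110/145]
3 commercial breaks opened.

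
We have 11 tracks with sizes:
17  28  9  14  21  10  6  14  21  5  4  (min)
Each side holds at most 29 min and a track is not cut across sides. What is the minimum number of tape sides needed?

6

Total = 28 + 21 + 21 + 17 + 14 + 14 + 10 + 9 + 6 + 5 + 4 = 149 min.
Lower bound: ⌈149/29⌉ = 6 tape sides.
A packing using 6 tape sides:
  side 1: 28 = 28
  side 2: 21 + 6 = 27
  side 3: 21 + 5 = 26
  side 4: 17 + 10 = 27
  side 5: 14 + 14 = 28
  side 6: 9 + 4 = 13
This matches the lower bound, so 6 is optimal.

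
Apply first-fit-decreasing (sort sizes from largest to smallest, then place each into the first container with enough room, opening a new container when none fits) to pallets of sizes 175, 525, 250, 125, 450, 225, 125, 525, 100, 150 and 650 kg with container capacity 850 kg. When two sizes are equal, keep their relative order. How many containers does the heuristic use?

4

Sorted descending: 650, 525, 525, 450, 250, 225, 175, 150, 125, 125, 100.
  650 → container 1 (new)  [load 650/850]
  525 → container 2 (new)  [load 525/850]
  525 → container 3 (new)  [load 525/850]
  450 → container 4 (new)  [load 450/850]
  250 → container 2  [load 775/850]
  225 → container 3  [load 750/850]
  175 → container 1  [load 825/850]
  150 → container 4  [load 600/850]
  125 → container 4  [load 725/850]
  125 → container 4  [load 850/850]
  100 → container 3  [load 850/850]
4 containers opened.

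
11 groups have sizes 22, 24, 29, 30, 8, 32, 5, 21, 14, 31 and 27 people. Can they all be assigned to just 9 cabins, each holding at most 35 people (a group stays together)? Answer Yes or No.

Yes

A valid assignment using 8 cabins:
  cabin 1: 32 = 32
  cabin 2: 31 = 31
  cabin 3: 30 + 5 = 35
  cabin 4: 29 = 29
  cabin 5: 27 + 8 = 35
  cabin 6: 24 = 24
  cabin 7: 22 = 22
  cabin 8: 21 + 14 = 35
That uses only 8 ≤ 9, so 9 cabins are enough.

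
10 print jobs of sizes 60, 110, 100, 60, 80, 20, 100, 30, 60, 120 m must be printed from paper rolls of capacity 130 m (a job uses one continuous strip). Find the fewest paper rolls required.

7

Total = 120 + 110 + 100 + 100 + 80 + 60 + 60 + 60 + 30 + 20 = 740 m.
Lower bound: ⌈740/130⌉ = 6 paper rolls.
A packing using 7 paper rolls:
  roll 1: 120 = 120
  roll 2: 110 + 20 = 130
  roll 3: 100 + 30 = 130
  roll 4: 100 = 100
  roll 5: 80 = 80
  roll 6: 60 + 60 = 120
  roll 7: 60 = 60
No arrangement into 6 paper rolls stays within capacity, so 7 is optimal.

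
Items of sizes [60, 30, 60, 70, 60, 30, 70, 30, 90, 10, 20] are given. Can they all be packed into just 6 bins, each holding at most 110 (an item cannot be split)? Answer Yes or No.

Yes

A valid assignment using 6 bins:
  bin 1: 90 + 20 = 110
  bin 2: 70 + 30 + 10 = 110
  bin 3: 70 + 30 = 100
  bin 4: 60 + 30 = 90
  bin 5: 60 = 60
  bin 6: 60 = 60
Every load is within 110, so 6 bins suffice.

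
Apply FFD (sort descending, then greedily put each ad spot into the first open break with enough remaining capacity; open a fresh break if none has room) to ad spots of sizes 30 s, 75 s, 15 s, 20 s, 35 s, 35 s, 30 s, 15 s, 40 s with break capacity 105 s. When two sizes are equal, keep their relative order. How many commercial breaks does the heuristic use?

Sorted descending: 75, 40, 35, 35, 30, 30, 20, 15, 15.
  75 → break 1 (new)  [load 75/105]
  40 → break 2 (new)  [load 40/105]
  35 → break 2  [load 75/105]
  35 → break 3 (new)  [load 35/105]
  30 → break 1  [load 105/105]
  30 → break 2  [load 105/105]
  20 → break 3  [load 55/105]
  15 → break 3  [load 70/105]
  15 → break 3  [load 85/105]
3 commercial breaks opened.

3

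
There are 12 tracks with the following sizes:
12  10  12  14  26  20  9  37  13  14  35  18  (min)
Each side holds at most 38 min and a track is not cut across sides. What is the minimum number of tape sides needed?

Total = 37 + 35 + 26 + 20 + 18 + 14 + 14 + 13 + 12 + 12 + 10 + 9 = 220 min.
Lower bound: ⌈220/38⌉ = 6 tape sides.
A packing using 6 tape sides:
  side 1: 37 = 37
  side 2: 35 = 35
  side 3: 26 + 12 = 38
  side 4: 20 + 18 = 38
  side 5: 14 + 14 + 10 = 38
  side 6: 13 + 12 + 9 = 34
This matches the lower bound, so 6 is optimal.

6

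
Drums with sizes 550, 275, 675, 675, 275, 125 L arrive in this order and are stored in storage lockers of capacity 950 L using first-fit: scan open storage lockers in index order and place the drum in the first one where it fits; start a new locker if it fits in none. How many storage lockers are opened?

  550 → locker 1 (new)  [load 550/950]
  275 → locker 1  [load 825/950]
  675 → locker 2 (new)  [load 675/950]
  675 → locker 3 (new)  [load 675/950]
  275 → locker 2  [load 950/950]
  125 → locker 1  [load 950/950]
3 storage lockers opened.

3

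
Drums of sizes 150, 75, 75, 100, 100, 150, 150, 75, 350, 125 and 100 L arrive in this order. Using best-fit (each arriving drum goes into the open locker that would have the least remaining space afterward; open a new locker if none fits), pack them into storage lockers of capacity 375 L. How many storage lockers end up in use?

  150 → locker 1 (new)  [load 150/375]
  75 → locker 1  [load 225/375]
  75 → locker 1  [load 300/375]
  100 → locker 2 (new)  [load 100/375]
  100 → locker 2  [load 200/375]
  150 → locker 2  [load 350/375]
  150 → locker 3 (new)  [load 150/375]
  75 → locker 1  [load 375/375]
  350 → locker 4 (new)  [load 350/375]
  125 → locker 3  [load 275/375]
  100 → locker 3  [load 375/375]
4 storage lockers opened.

4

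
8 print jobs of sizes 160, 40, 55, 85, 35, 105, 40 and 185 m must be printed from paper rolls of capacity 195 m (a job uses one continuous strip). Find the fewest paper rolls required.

Total = 185 + 160 + 105 + 85 + 55 + 40 + 40 + 35 = 705 m.
Lower bound: ⌈705/195⌉ = 4 paper rolls.
A packing using 4 paper rolls:
  roll 1: 185 = 185
  roll 2: 160 + 35 = 195
  roll 3: 105 + 85 = 190
  roll 4: 55 + 40 + 40 = 135
This matches the lower bound, so 4 is optimal.

4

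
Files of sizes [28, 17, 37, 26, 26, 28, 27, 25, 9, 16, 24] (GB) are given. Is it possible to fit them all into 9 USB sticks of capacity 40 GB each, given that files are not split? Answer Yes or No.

Yes

A valid assignment using 9 USB sticks:
  USB stick 1: 37 = 37
  USB stick 2: 28 + 9 = 37
  USB stick 3: 28 = 28
  USB stick 4: 27 = 27
  USB stick 5: 26 = 26
  USB stick 6: 26 = 26
  USB stick 7: 25 = 25
  USB stick 8: 24 + 16 = 40
  USB stick 9: 17 = 17
Every load is within 40 GB, so 9 USB sticks suffice.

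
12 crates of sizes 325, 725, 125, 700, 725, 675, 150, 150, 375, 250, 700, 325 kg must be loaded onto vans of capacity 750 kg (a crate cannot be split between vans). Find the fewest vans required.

8

Total = 725 + 725 + 700 + 700 + 675 + 375 + 325 + 325 + 250 + 150 + 150 + 125 = 5225 kg.
Lower bound: ⌈5225/750⌉ = 7 vans.
A packing using 8 vans:
  van 1: 725 = 725
  van 2: 725 = 725
  van 3: 700 = 700
  van 4: 700 = 700
  van 5: 675 = 675
  van 6: 375 + 325 = 700
  van 7: 325 + 250 + 150 = 725
  van 8: 150 + 125 = 275
No arrangement into 7 vans stays within capacity, so 8 is optimal.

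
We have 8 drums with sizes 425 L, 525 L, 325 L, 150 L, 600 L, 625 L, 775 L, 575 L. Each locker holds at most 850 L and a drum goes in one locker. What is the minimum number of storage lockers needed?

6

Total = 775 + 625 + 600 + 575 + 525 + 425 + 325 + 150 = 4000 L.
Lower bound: ⌈4000/850⌉ = 5 storage lockers.
A packing using 6 storage lockers:
  locker 1: 775 = 775
  locker 2: 625 + 150 = 775
  locker 3: 600 = 600
  locker 4: 575 = 575
  locker 5: 525 + 325 = 850
  locker 6: 425 = 425
No arrangement into 5 storage lockers stays within capacity, so 6 is optimal.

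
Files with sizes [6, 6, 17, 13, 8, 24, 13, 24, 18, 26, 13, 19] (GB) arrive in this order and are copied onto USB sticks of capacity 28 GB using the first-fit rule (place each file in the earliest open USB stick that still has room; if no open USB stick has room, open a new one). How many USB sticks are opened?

  6 → USB stick 1 (new)  [load 6/28]
  6 → USB stick 1  [load 12/28]
  17 → USB stick 2 (new)  [load 17/28]
  13 → USB stick 1  [load 25/28]
  8 → USB stick 2  [load 25/28]
  24 → USB stick 3 (new)  [load 24/28]
  13 → USB stick 4 (new)  [load 13/28]
  24 → USB stick 5 (new)  [load 24/28]
  18 → USB stick 6 (new)  [load 18/28]
  26 → USB stick 7 (new)  [load 26/28]
  13 → USB stick 4  [load 26/28]
  19 → USB stick 8 (new)  [load 19/28]
8 USB sticks opened.

8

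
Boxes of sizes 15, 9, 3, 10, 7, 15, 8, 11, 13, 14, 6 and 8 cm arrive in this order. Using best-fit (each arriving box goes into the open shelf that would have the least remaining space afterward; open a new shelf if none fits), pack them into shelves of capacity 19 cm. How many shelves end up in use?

7

  15 → shelf 1 (new)  [load 15/19]
  9 → shelf 2 (new)  [load 9/19]
  3 → shelf 1  [load 18/19]
  10 → shelf 2  [load 19/19]
  7 → shelf 3 (new)  [load 7/19]
  15 → shelf 4 (new)  [load 15/19]
  8 → shelf 3  [load 15/19]
  11 → shelf 5 (new)  [load 11/19]
  13 → shelf 6 (new)  [load 13/19]
  14 → shelf 7 (new)  [load 14/19]
  6 → shelf 6  [load 19/19]
  8 → shelf 5  [load 19/19]
7 shelves opened.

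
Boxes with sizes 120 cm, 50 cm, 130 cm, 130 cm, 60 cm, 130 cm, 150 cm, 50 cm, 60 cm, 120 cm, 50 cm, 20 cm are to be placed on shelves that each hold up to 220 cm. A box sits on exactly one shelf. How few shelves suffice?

Total = 150 + 130 + 130 + 130 + 120 + 120 + 60 + 60 + 50 + 50 + 50 + 20 = 1070 cm.
Lower bound: ⌈1070/220⌉ = 5 shelves.
Also, 6 boxes each exceed 110 cm, and no two of those can share a shelf, so at least 6 shelves are needed.
A packing using 6 shelves:
  shelf 1: 150 + 60 = 210
  shelf 2: 130 + 60 + 20 = 210
  shelf 3: 130 + 50 = 180
  shelf 4: 130 + 50 = 180
  shelf 5: 120 + 50 = 170
  shelf 6: 120 = 120
This matches the lower bound, so 6 is optimal.

6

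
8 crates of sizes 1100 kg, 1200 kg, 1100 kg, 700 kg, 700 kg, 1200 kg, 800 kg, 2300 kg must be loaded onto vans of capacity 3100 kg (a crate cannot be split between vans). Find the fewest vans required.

Total = 2300 + 1200 + 1200 + 1100 + 1100 + 800 + 700 + 700 = 9100 kg.
Lower bound: ⌈9100/3100⌉ = 3 vans.
A packing using 3 vans:
  van 1: 2300 + 800 = 3100
  van 2: 1200 + 1200 + 700 = 3100
  van 3: 1100 + 1100 + 700 = 2900
This matches the lower bound, so 3 is optimal.

3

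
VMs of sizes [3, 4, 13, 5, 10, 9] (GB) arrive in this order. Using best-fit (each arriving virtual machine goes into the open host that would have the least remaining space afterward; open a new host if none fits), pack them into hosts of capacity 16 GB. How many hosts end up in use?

  3 → host 1 (new)  [load 3/16]
  4 → host 1  [load 7/16]
  13 → host 2 (new)  [load 13/16]
  5 → host 1  [load 12/16]
  10 → host 3 (new)  [load 10/16]
  9 → host 4 (new)  [load 9/16]
4 hosts opened.

4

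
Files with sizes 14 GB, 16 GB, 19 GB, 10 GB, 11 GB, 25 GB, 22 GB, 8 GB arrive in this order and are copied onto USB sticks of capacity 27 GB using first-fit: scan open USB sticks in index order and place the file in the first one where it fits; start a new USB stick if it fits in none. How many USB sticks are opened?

5

  14 → USB stick 1 (new)  [load 14/27]
  16 → USB stick 2 (new)  [load 16/27]
  19 → USB stick 3 (new)  [load 19/27]
  10 → USB stick 1  [load 24/27]
  11 → USB stick 2  [load 27/27]
  25 → USB stick 4 (new)  [load 25/27]
  22 → USB stick 5 (new)  [load 22/27]
  8 → USB stick 3  [load 27/27]
5 USB sticks opened.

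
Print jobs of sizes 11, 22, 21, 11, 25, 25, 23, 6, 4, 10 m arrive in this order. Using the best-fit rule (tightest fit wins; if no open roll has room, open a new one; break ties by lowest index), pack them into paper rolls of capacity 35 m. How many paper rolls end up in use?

5

  11 → roll 1 (new)  [load 11/35]
  22 → roll 1  [load 33/35]
  21 → roll 2 (new)  [load 21/35]
  11 → roll 2  [load 32/35]
  25 → roll 3 (new)  [load 25/35]
  25 → roll 4 (new)  [load 25/35]
  23 → roll 5 (new)  [load 23/35]
  6 → roll 3  [load 31/35]
  4 → roll 3  [load 35/35]
  10 → roll 4  [load 35/35]
5 paper rolls opened.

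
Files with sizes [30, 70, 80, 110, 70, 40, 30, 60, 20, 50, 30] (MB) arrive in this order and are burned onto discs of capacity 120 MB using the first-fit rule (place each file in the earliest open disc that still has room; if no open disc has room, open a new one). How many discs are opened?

  30 → disc 1 (new)  [load 30/120]
  70 → disc 1  [load 100/120]
  80 → disc 2 (new)  [load 80/120]
  110 → disc 3 (new)  [load 110/120]
  70 → disc 4 (new)  [load 70/120]
  40 → disc 2  [load 120/120]
  30 → disc 4  [load 100/120]
  60 → disc 5 (new)  [load 60/120]
  20 → disc 1  [load 120/120]
  50 → disc 5  [load 110/120]
  30 → disc 6 (new)  [load 30/120]
6 discs opened.

6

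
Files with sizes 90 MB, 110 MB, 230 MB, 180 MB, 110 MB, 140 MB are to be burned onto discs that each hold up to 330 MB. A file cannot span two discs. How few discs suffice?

3

Total = 230 + 180 + 140 + 110 + 110 + 90 = 860 MB.
Lower bound: ⌈860/330⌉ = 3 discs.
A packing using 3 discs:
  disc 1: 230 + 90 = 320
  disc 2: 180 + 140 = 320
  disc 3: 110 + 110 = 220
This matches the lower bound, so 3 is optimal.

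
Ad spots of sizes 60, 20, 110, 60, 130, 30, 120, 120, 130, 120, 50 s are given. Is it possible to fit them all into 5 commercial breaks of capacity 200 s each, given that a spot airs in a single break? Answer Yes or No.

No

Total = 950 s; ⌈950/200⌉ = 5.
6 ad spots each exceed half the capacity and cannot share a break, forcing at least 6 commercial breaks.
At least 6 commercial breaks are required, but only 5 are allowed.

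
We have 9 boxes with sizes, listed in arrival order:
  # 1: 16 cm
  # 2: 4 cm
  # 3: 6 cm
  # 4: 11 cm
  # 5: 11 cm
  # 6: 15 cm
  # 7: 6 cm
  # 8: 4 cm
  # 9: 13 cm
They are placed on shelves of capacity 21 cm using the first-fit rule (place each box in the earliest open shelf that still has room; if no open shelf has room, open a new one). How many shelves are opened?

  16 → shelf 1 (new)  [load 16/21]
  4 → shelf 1  [load 20/21]
  6 → shelf 2 (new)  [load 6/21]
  11 → shelf 2  [load 17/21]
  11 → shelf 3 (new)  [load 11/21]
  15 → shelf 4 (new)  [load 15/21]
  6 → shelf 3  [load 17/21]
  4 → shelf 2  [load 21/21]
  13 → shelf 5 (new)  [load 13/21]
5 shelves opened.

5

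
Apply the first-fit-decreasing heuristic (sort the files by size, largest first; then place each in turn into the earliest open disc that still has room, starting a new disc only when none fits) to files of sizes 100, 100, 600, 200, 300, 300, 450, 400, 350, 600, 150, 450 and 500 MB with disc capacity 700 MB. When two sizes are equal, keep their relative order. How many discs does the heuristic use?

Sorted descending: 600, 600, 500, 450, 450, 400, 350, 300, 300, 200, 150, 100, 100.
  600 → disc 1 (new)  [load 600/700]
  600 → disc 2 (new)  [load 600/700]
  500 → disc 3 (new)  [load 500/700]
  450 → disc 4 (new)  [load 450/700]
  450 → disc 5 (new)  [load 450/700]
  400 → disc 6 (new)  [load 400/700]
  350 → disc 7 (new)  [load 350/700]
  300 → disc 6  [load 700/700]
  300 → disc 7  [load 650/700]
  200 → disc 3  [load 700/700]
  150 → disc 4  [load 600/700]
  100 → disc 1  [load 700/700]
  100 → disc 2  [load 700/700]
7 discs opened.

7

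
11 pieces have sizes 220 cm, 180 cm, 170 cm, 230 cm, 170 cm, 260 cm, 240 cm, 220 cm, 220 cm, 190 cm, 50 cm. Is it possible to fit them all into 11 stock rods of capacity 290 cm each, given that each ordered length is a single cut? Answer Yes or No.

A valid assignment using 10 stock rods:
  stock rod 1: 260 = 260
  stock rod 2: 240 + 50 = 290
  stock rod 3: 230 = 230
  stock rod 4: 220 = 220
  stock rod 5: 220 = 220
  stock rod 6: 220 = 220
  stock rod 7: 190 = 190
  stock rod 8: 180 = 180
  stock rod 9: 170 = 170
  stock rod 10: 170 = 170
That uses only 10 ≤ 11, so 11 stock rods are enough.

Yes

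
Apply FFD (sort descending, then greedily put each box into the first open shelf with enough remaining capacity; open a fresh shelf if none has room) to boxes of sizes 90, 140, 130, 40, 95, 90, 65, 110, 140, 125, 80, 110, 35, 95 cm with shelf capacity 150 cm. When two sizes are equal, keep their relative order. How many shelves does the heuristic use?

Sorted descending: 140, 140, 130, 125, 110, 110, 95, 95, 90, 90, 80, 65, 40, 35.
  140 → shelf 1 (new)  [load 140/150]
  140 → shelf 2 (new)  [load 140/150]
  130 → shelf 3 (new)  [load 130/150]
  125 → shelf 4 (new)  [load 125/150]
  110 → shelf 5 (new)  [load 110/150]
  110 → shelf 6 (new)  [load 110/150]
  95 → shelf 7 (new)  [load 95/150]
  95 → shelf 8 (new)  [load 95/150]
  90 → shelf 9 (new)  [load 90/150]
  90 → shelf 10 (new)  [load 90/150]
  80 → shelf 11 (new)  [load 80/150]
  65 → shelf 11  [load 145/150]
  40 → shelf 5  [load 150/150]
  35 → shelf 6  [load 145/150]
11 shelves opened.

11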